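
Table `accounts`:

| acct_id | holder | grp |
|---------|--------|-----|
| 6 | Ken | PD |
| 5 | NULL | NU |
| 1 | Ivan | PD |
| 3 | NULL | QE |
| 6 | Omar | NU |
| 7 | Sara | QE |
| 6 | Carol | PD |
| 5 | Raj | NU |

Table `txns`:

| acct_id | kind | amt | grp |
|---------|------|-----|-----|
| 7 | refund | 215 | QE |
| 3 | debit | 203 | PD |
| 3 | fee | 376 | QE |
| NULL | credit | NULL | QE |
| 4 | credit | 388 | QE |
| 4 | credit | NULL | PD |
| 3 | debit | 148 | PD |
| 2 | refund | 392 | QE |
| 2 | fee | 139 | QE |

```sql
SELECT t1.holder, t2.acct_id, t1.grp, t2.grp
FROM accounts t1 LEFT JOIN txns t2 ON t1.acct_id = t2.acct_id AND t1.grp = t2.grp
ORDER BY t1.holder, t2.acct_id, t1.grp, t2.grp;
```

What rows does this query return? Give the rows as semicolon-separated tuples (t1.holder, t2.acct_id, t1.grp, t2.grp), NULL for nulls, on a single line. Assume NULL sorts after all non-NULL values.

(Carol, NULL, PD, NULL); (Ivan, NULL, PD, NULL); (Ken, NULL, PD, NULL); (Omar, NULL, NU, NULL); (Raj, NULL, NU, NULL); (Sara, 7, QE, QE); (NULL, 3, QE, QE); (NULL, NULL, NU, NULL)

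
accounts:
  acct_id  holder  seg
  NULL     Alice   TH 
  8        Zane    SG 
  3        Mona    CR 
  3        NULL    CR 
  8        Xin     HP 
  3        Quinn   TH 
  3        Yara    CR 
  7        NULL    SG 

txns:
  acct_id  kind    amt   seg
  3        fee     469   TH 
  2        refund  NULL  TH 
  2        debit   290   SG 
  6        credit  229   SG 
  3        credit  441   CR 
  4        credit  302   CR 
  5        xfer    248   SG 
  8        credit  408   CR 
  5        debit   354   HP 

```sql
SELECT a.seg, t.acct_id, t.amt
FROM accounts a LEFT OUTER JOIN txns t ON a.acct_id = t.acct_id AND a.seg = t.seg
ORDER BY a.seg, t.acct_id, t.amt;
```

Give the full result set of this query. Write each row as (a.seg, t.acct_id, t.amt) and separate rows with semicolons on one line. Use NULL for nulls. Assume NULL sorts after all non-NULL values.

LEFT JOIN keeps every row from `accounts`; unmatched rows get NULL for `txns`'s columns.
Matching on a.acct_id = t.acct_id AND a.seg = t.seg. A NULL in a compared column never satisfies the condition.
- a row (acct_id=NULL, seg=TH): no match → kept, t columns NULL.
- a row (acct_id=8, seg=SG): no match → kept, t columns NULL.
- a row (acct_id=3, seg=CR): matches 1 t row(s) → 1 output row(s).
- a row (acct_id=3, seg=CR): matches 1 t row(s) → 1 output row(s).
- a row (acct_id=8, seg=HP): no match → kept, t columns NULL.
- a row (acct_id=3, seg=TH): matches 1 t row(s) → 1 output row(s).
- a row (acct_id=3, seg=CR): matches 1 t row(s) → 1 output row(s).
- a row (acct_id=7, seg=SG): no match → kept, t columns NULL.
After projecting and ordering:
a.seg | t.acct_id | t.amt
CR | 3 | 441
CR | 3 | 441
CR | 3 | 441
HP | NULL | NULL
SG | NULL | NULL
SG | NULL | NULL
TH | 3 | 469
TH | NULL | NULL

(CR, 3, 441); (CR, 3, 441); (CR, 3, 441); (HP, NULL, NULL); (SG, NULL, NULL); (SG, NULL, NULL); (TH, 3, 469); (TH, NULL, NULL)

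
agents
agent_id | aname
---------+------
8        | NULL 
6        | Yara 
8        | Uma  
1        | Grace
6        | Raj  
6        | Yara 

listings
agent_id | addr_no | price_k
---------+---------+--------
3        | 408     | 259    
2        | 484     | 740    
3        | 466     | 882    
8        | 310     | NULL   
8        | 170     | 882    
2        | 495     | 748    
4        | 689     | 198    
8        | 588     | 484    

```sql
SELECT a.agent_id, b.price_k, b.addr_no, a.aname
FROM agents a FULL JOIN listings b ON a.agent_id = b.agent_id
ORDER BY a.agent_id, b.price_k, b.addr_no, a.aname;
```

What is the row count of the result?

FULL OUTER JOIN keeps every row from both sides; unmatched rows get NULL for the other side's columns.
Matching on a.agent_id = b.agent_id.
Matched pairs: 6; unmatched a rows kept: 4; unmatched b rows kept: 5.
Total: 6 matched + 9 padded = 15 rows.

15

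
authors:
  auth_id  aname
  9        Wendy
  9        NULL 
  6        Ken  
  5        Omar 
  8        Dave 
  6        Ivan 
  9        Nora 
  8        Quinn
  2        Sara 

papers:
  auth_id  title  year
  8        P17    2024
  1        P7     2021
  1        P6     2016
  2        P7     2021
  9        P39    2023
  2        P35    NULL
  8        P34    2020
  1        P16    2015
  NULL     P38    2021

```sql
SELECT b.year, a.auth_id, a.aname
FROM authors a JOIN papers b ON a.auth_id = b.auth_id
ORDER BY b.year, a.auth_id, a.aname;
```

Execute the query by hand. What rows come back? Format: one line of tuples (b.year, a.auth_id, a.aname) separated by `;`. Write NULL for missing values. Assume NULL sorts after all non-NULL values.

INNER JOIN keeps only pairs where the ON condition holds.
Matching on a.auth_id = b.auth_id. A NULL in a compared column never satisfies the condition.
- a (auth_id=9) pairs with 1 row(s) of b.
- a (auth_id=9) pairs with 1 row(s) of b.
- a (auth_id=6) has no partner → excluded.
- a (auth_id=5) has no partner → excluded.
- a (auth_id=8) pairs with 2 row(s) of b.
- a (auth_id=6) has no partner → excluded.
- a (auth_id=9) pairs with 1 row(s) of b.
- a (auth_id=8) pairs with 2 row(s) of b.
- a (auth_id=2) pairs with 2 row(s) of b.
After projecting and ordering:
b.year | a.auth_id | a.aname
2020 | 8 | Dave
2020 | 8 | Quinn
2021 | 2 | Sara
2023 | 9 | Nora
2023 | 9 | Wendy
2023 | 9 | NULL
2024 | 8 | Dave
2024 | 8 | Quinn
NULL | 2 | Sara

(2020, 8, Dave); (2020, 8, Quinn); (2021, 2, Sara); (2023, 9, Nora); (2023, 9, Wendy); (2023, 9, NULL); (2024, 8, Dave); (2024, 8, Quinn); (NULL, 2, Sara)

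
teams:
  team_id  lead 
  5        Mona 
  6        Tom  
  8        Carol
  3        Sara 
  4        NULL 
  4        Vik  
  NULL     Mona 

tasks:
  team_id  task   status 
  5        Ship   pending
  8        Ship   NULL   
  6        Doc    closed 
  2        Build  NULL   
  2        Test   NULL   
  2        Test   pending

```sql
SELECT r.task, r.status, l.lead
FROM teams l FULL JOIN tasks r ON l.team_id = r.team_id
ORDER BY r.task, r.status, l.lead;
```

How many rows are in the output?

10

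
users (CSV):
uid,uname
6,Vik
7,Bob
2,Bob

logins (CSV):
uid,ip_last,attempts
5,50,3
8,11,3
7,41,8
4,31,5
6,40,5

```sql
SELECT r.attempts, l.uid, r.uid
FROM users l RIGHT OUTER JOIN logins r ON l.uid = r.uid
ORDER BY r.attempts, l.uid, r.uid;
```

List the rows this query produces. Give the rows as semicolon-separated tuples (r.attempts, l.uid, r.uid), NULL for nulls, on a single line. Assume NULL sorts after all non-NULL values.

(3, NULL, 5); (3, NULL, 8); (5, 6, 6); (5, NULL, 4); (8, 7, 7)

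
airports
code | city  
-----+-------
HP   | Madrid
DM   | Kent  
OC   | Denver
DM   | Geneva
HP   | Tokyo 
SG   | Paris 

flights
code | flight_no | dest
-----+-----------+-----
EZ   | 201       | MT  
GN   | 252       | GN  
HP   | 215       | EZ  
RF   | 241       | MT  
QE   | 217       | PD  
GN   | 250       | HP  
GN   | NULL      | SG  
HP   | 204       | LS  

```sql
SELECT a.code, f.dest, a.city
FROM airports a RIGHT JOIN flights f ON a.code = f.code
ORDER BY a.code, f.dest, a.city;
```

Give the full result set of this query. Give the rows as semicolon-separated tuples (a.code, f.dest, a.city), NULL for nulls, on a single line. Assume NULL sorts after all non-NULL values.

(HP, EZ, Madrid); (HP, EZ, Tokyo); (HP, LS, Madrid); (HP, LS, Tokyo); (NULL, GN, NULL); (NULL, HP, NULL); (NULL, MT, NULL); (NULL, MT, NULL); (NULL, PD, NULL); (NULL, SG, NULL)

RIGHT JOIN keeps every row from `flights`; unmatched rows get NULL for `airports`'s columns.
Matching on a.code = f.code.
- a (code=HP) pairs with 2 row(s) of f.
- a (code=DM) has no partner in f.
- a (code=OC) has no partner in f.
- a (code=DM) has no partner in f.
- a (code=HP) pairs with 2 row(s) of f.
- a (code=SG) has no partner in f.
- 6 f row(s) had no a match → kept, a columns NULL.
After projecting and ordering:
a.code | f.dest | a.city
HP | EZ | Madrid
HP | EZ | Tokyo
HP | LS | Madrid
HP | LS | Tokyo
NULL | GN | NULL
NULL | HP | NULL
NULL | MT | NULL
NULL | MT | NULL
NULL | PD | NULL
NULL | SG | NULL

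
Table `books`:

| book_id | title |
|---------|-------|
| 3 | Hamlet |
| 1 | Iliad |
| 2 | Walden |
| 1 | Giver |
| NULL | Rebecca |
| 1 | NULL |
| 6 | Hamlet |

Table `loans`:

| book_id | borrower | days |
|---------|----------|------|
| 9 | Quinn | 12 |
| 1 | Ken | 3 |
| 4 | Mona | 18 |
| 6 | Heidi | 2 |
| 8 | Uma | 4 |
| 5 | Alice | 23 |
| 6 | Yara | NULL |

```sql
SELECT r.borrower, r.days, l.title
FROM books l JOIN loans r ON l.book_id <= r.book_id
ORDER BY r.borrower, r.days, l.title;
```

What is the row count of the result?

37

INNER JOIN keeps only pairs where the ON condition holds.
Matching on l.book_id <= r.book_id. A NULL in a compared column never satisfies the condition.
- l[0] book_id=3 → 6 match(es) in r → 6 row(s).
- l[1] book_id=1 → 7 match(es) in r → 7 row(s).
- l[2] book_id=2 → 6 match(es) in r → 6 row(s).
- l[3] book_id=1 → 7 match(es) in r → 7 row(s).
- l[4] book_id=NULL → no match; dropped.
- l[5] book_id=1 → 7 match(es) in r → 7 row(s).
- l[6] book_id=6 → 4 match(es) in r → 4 row(s).
Total: 37 rows.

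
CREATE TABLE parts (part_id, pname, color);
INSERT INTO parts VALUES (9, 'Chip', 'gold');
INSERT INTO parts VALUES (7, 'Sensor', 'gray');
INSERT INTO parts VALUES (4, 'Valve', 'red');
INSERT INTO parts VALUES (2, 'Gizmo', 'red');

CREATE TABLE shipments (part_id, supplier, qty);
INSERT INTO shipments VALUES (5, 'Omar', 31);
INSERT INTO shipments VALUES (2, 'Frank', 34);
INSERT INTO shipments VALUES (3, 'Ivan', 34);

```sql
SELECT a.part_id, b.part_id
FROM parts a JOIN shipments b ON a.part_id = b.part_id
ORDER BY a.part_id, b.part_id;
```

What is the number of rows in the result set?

INNER JOIN keeps only pairs where the ON condition holds.
Matching on a.part_id = b.part_id.
- a[0] part_id=9 → no match; dropped.
- a[1] part_id=7 → no match; dropped.
- a[2] part_id=4 → no match; dropped.
- a[3] part_id=2 → 1 match(es) in b → 1 row(s).
Total: 1 rows.

1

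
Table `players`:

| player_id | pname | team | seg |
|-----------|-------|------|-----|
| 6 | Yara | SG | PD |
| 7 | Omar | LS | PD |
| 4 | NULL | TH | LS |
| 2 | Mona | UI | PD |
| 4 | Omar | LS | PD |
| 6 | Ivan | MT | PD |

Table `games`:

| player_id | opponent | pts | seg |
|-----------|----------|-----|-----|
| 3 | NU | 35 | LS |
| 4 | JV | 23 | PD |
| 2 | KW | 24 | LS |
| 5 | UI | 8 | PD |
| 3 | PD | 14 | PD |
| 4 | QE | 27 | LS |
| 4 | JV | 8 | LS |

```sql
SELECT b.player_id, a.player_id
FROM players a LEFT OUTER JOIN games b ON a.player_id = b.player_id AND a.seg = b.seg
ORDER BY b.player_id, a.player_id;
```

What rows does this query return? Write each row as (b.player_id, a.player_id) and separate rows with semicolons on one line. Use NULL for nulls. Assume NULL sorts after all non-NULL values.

(4, 4); (4, 4); (4, 4); (NULL, 2); (NULL, 6); (NULL, 6); (NULL, 7)

LEFT JOIN keeps every row from `players`; unmatched rows get NULL for `games`'s columns.
Matching on a.player_id = b.player_id AND a.seg = b.seg.
- a (player_id=6, seg=PD) has no partner → padded with NULL.
- a (player_id=7, seg=PD) has no partner → padded with NULL.
- a (player_id=4, seg=LS) pairs with 2 row(s) of b.
- a (player_id=2, seg=PD) has no partner → padded with NULL.
- a (player_id=4, seg=PD) pairs with 1 row(s) of b.
- a (player_id=6, seg=PD) has no partner → padded with NULL.
After projecting and ordering:
b.player_id | a.player_id
4 | 4
4 | 4
4 | 4
NULL | 2
NULL | 6
NULL | 6
NULL | 7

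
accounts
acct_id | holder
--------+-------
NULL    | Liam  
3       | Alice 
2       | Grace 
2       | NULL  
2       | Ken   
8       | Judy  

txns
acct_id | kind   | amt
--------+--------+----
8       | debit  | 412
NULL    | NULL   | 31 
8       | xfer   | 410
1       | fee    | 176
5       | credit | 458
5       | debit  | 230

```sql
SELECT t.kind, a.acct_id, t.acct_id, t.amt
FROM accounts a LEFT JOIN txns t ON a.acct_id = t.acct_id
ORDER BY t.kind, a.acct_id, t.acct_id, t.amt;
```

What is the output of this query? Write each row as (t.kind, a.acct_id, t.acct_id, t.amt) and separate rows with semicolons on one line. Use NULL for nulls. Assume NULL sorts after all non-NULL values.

(debit, 8, 8, 412); (xfer, 8, 8, 410); (NULL, 2, NULL, NULL); (NULL, 2, NULL, NULL); (NULL, 2, NULL, NULL); (NULL, 3, NULL, NULL); (NULL, NULL, NULL, NULL)

LEFT JOIN keeps every row from `accounts`; unmatched rows get NULL for `txns`'s columns.
Matching on a.acct_id = t.acct_id. A NULL in a compared column never satisfies the condition.
- a[0] acct_id=NULL → no match; kept with NULLs on the t side.
- a[1] acct_id=3 → no match; kept with NULLs on the t side.
- a[2] acct_id=2 → no match; kept with NULLs on the t side.
- a[3] acct_id=2 → no match; kept with NULLs on the t side.
- a[4] acct_id=2 → no match; kept with NULLs on the t side.
- a[5] acct_id=8 → 2 match(es) in t → 2 row(s).
After projecting and ordering:
t.kind | a.acct_id | t.acct_id | t.amt
debit | 8 | 8 | 412
xfer | 8 | 8 | 410
NULL | 2 | NULL | NULL
NULL | 2 | NULL | NULL
NULL | 2 | NULL | NULL
NULL | 3 | NULL | NULL
NULL | NULL | NULL | NULL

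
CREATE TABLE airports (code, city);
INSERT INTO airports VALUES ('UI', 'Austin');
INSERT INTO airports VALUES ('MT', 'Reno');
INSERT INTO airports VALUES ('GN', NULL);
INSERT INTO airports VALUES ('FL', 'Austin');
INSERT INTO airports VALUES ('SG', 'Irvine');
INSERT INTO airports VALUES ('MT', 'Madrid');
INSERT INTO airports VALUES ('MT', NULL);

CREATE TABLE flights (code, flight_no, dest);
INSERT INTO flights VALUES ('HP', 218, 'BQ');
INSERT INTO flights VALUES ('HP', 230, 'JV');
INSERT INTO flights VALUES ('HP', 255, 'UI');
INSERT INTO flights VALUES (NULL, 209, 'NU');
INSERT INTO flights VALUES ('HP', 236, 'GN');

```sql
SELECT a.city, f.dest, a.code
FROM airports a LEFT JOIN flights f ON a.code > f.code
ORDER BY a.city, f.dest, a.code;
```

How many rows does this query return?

22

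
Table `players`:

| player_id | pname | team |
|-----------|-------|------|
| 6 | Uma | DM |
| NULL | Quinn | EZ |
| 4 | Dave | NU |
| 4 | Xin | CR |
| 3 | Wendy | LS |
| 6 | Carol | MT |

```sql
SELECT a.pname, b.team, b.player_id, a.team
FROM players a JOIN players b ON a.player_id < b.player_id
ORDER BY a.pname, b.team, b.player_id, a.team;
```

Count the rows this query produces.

INNER JOIN keeps only pairs where the ON condition holds.
Matching on a.player_id < b.player_id. A NULL in a compared column never satisfies the condition.
- a (player_id=6) has no partner → excluded.
- a (player_id=NULL) has no partner → excluded.
- a (player_id=4) pairs with 2 row(s) of b.
- a (player_id=4) pairs with 2 row(s) of b.
- a (player_id=3) pairs with 4 row(s) of b.
- a (player_id=6) has no partner → excluded.
Total: 8 rows.

8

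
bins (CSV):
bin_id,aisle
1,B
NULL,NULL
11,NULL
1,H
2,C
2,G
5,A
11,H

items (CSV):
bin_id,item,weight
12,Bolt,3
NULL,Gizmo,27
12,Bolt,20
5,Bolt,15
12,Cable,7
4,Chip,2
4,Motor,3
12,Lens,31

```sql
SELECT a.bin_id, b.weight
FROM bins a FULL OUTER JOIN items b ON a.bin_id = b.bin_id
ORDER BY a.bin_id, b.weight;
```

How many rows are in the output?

FULL OUTER JOIN keeps every row from both sides; unmatched rows get NULL for the other side's columns.
Matching on a.bin_id = b.bin_id. A NULL in a compared column never satisfies the condition.
Matched pairs: 1; unmatched a rows kept: 7; unmatched b rows kept: 7.
Total: 1 matched + 14 padded = 15 rows.

15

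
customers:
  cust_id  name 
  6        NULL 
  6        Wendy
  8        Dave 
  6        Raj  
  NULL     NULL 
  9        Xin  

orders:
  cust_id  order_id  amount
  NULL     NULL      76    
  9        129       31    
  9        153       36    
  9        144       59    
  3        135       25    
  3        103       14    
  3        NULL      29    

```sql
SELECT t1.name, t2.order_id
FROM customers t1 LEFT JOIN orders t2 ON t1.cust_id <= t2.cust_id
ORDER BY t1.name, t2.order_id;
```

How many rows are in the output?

16

LEFT JOIN keeps every row from `customers`; unmatched rows get NULL for `orders`'s columns.
Matching on t1.cust_id <= t2.cust_id. A NULL in a compared column never satisfies the condition.
- t1[0] cust_id=6 → 3 match(es) in t2 → 3 row(s).
- t1[1] cust_id=6 → 3 match(es) in t2 → 3 row(s).
- t1[2] cust_id=8 → 3 match(es) in t2 → 3 row(s).
- t1[3] cust_id=6 → 3 match(es) in t2 → 3 row(s).
- t1[4] cust_id=NULL → no match; kept with NULLs on the t2 side.
- t1[5] cust_id=9 → 3 match(es) in t2 → 3 row(s).
Total: 15 matched + 1 padded = 16 rows.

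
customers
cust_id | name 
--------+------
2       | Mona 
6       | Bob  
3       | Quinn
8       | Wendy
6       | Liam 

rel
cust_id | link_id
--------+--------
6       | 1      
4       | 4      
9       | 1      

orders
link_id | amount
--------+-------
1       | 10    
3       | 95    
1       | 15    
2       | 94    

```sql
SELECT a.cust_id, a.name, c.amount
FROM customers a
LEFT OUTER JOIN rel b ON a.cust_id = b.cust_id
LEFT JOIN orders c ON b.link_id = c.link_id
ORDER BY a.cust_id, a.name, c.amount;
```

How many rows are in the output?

7

Step 1 — a LEFT JOIN b on cust_id → 5 row(s).
Then LEFT JOIN `orders c` on link_id: each of those 5 rows is kept; rows whose b.link_id has no match in c get NULL for c's columns.
Result: 7 row(s).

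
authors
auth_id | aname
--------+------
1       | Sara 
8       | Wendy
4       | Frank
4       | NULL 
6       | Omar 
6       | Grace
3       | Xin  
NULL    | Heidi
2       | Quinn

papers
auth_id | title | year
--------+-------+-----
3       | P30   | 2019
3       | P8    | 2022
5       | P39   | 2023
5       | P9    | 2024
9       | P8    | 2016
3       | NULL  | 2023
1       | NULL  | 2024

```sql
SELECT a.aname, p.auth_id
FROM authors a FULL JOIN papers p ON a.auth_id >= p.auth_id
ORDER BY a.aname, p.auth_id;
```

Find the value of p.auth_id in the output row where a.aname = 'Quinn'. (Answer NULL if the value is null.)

1

FULL OUTER JOIN keeps every row from both sides; unmatched rows get NULL for the other side's columns.
Matching on a.auth_id >= p.auth_id. A NULL in a compared column never satisfies the condition.
- auth_id=1: 1 matching p row(s), so 1 row(s) emitted.
- auth_id=8: 6 matching p row(s), so 6 row(s) emitted.
- auth_id=4: 4 matching p row(s), so 4 row(s) emitted.
- auth_id=4: 4 matching p row(s), so 4 row(s) emitted.
- auth_id=6: 6 matching p row(s), so 6 row(s) emitted.
- auth_id=6: 6 matching p row(s), so 6 row(s) emitted.
- auth_id=3: 4 matching p row(s), so 4 row(s) emitted.
- auth_id=NULL: no p row matches, row kept with p columns NULL.
- auth_id=2: 1 matching p row(s), so 1 row(s) emitted.
- plus 1 unmatched p row(s), each kept with NULL a columns.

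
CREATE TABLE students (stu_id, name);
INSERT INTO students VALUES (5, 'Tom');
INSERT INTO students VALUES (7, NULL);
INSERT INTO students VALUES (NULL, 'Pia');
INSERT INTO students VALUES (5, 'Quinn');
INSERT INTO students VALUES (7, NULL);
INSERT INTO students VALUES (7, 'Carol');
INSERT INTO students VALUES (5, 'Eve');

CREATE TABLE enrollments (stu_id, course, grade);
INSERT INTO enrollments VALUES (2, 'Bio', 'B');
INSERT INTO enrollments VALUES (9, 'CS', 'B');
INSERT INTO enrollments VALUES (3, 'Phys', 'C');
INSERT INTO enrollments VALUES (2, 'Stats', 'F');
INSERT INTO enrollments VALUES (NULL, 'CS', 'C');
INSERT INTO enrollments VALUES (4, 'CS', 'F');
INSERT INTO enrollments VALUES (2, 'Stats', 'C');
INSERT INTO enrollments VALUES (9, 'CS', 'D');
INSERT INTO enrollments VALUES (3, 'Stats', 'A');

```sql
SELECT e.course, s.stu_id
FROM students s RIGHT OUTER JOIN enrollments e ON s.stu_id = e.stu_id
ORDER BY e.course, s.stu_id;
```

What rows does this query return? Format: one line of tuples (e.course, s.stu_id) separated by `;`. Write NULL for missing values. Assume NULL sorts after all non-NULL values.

RIGHT JOIN keeps every row from `enrollments`; unmatched rows get NULL for `students`'s columns.
Matching on s.stu_id = e.stu_id. A NULL in a compared column never satisfies the condition.
- s[0] stu_id=5 → no match.
- s[1] stu_id=7 → no match.
- s[2] stu_id=NULL → no match.
- s[3] stu_id=5 → no match.
- s[4] stu_id=7 → no match.
- s[5] stu_id=7 → no match.
- s[6] stu_id=5 → no match.
- 9 e row(s) had no s match → kept, s columns NULL.
After projecting and ordering:
e.course | s.stu_id
Bio | NULL
CS | NULL
CS | NULL
CS | NULL
CS | NULL
Phys | NULL
Stats | NULL
Stats | NULL
Stats | NULL

(Bio, NULL); (CS, NULL); (CS, NULL); (CS, NULL); (CS, NULL); (Phys, NULL); (Stats, NULL); (Stats, NULL); (Stats, NULL)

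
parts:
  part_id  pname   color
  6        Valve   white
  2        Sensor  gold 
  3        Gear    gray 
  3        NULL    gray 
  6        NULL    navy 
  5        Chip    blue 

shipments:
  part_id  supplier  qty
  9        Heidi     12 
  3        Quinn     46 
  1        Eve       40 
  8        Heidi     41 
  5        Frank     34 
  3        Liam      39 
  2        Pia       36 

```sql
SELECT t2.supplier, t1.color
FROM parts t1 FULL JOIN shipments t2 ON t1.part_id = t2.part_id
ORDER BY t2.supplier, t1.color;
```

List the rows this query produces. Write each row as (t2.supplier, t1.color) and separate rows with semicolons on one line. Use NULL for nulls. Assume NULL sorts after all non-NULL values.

(Eve, NULL); (Frank, blue); (Heidi, NULL); (Heidi, NULL); (Liam, gray); (Liam, gray); (Pia, gold); (Quinn, gray); (Quinn, gray); (NULL, navy); (NULL, white)

FULL OUTER JOIN keeps every row from both sides; unmatched rows get NULL for the other side's columns.
Matching on t1.part_id = t2.part_id.
- t1 (part_id=6) has no partner → padded with NULL.
- t1 (part_id=2) pairs with 1 row(s) of t2.
- t1 (part_id=3) pairs with 2 row(s) of t2.
- t1 (part_id=3) pairs with 2 row(s) of t2.
- t1 (part_id=6) has no partner → padded with NULL.
- t1 (part_id=5) pairs with 1 row(s) of t2.
- 3 t2 row(s) had no t1 match → kept, t1 columns NULL.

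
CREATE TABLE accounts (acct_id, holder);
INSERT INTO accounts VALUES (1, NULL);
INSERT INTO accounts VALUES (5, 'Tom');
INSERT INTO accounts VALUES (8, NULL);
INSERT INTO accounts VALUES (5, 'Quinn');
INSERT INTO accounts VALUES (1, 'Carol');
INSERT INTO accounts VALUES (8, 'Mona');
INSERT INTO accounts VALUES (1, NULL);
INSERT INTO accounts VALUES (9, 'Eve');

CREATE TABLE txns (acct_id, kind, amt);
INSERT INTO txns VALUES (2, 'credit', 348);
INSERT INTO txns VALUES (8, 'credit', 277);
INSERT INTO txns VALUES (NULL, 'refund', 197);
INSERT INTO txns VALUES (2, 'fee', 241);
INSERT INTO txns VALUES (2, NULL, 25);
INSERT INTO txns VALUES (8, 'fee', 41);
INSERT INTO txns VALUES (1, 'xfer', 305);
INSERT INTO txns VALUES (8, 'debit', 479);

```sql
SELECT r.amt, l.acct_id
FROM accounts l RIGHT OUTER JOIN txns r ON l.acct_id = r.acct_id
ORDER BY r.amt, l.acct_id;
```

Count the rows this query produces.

RIGHT JOIN keeps every row from `txns`; unmatched rows get NULL for `accounts`'s columns.
Matching on l.acct_id = r.acct_id. A NULL in a compared column never satisfies the condition.
- l[0] acct_id=1 → 1 match(es) in r → 1 row(s).
- l[1] acct_id=5 → no match.
- l[2] acct_id=8 → 3 match(es) in r → 3 row(s).
- l[3] acct_id=5 → no match.
- l[4] acct_id=1 → 1 match(es) in r → 1 row(s).
- l[5] acct_id=8 → 3 match(es) in r → 3 row(s).
- l[6] acct_id=1 → 1 match(es) in r → 1 row(s).
- l[7] acct_id=9 → no match.
- plus 4 unmatched r row(s), each kept with NULL l columns.
Total: 9 matched + 4 padded = 13 rows.

13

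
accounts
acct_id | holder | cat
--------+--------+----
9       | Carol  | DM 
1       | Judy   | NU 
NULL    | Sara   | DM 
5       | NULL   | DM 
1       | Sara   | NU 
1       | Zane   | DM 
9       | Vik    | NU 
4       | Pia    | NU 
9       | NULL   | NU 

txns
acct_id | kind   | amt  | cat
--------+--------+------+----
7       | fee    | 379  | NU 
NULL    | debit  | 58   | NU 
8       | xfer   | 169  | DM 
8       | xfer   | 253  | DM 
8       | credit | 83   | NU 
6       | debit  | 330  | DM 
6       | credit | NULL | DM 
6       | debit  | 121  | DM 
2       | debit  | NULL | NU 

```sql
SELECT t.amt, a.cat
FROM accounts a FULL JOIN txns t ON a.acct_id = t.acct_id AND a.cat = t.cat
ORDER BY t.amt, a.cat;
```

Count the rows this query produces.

FULL OUTER JOIN keeps every row from both sides; unmatched rows get NULL for the other side's columns.
Matching on a.acct_id = t.acct_id AND a.cat = t.cat. A NULL in a compared column never satisfies the condition.
- acct_id=9, cat=DM: no t row matches, row kept with t columns NULL.
- acct_id=1, cat=NU: no t row matches, row kept with t columns NULL.
- acct_id=NULL, cat=DM: no t row matches, row kept with t columns NULL.
- acct_id=5, cat=DM: no t row matches, row kept with t columns NULL.
- acct_id=1, cat=NU: no t row matches, row kept with t columns NULL.
- acct_id=1, cat=DM: no t row matches, row kept with t columns NULL.
- acct_id=9, cat=NU: no t row matches, row kept with t columns NULL.
- acct_id=4, cat=NU: no t row matches, row kept with t columns NULL.
- acct_id=9, cat=NU: no t row matches, row kept with t columns NULL.
- 9 t row(s) had no a match → kept, a columns NULL.
Total: 0 matched + 18 padded = 18 rows.

18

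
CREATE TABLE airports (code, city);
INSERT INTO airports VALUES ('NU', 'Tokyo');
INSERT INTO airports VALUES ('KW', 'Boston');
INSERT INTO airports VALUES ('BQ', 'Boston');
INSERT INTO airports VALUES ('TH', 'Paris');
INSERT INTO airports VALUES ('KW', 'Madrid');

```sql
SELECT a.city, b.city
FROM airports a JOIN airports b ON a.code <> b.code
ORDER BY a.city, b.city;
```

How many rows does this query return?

18

INNER JOIN keeps only pairs where the ON condition holds.
Matching on a.code <> b.code.
- a (code=NU) pairs with 4 row(s) of b.
- a (code=KW) pairs with 3 row(s) of b.
- a (code=BQ) pairs with 4 row(s) of b.
- a (code=TH) pairs with 4 row(s) of b.
- a (code=KW) pairs with 3 row(s) of b.
Total: 18 rows.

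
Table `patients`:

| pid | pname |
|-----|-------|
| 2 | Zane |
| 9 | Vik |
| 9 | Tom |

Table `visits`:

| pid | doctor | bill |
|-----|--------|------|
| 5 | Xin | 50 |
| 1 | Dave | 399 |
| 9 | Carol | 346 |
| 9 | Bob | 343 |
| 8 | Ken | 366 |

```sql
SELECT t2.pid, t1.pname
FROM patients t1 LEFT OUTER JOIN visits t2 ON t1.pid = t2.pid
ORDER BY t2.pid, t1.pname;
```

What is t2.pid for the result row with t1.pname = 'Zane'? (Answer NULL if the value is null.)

NULL

LEFT JOIN keeps every row from `patients`; unmatched rows get NULL for `visits`'s columns.
Matching on t1.pid = t2.pid.
- t1 row (pid=2): no match → kept, t2 columns NULL.
- t1 row (pid=9): matches 2 t2 row(s) → 2 output row(s).
- t1 row (pid=9): matches 2 t2 row(s) → 2 output row(s).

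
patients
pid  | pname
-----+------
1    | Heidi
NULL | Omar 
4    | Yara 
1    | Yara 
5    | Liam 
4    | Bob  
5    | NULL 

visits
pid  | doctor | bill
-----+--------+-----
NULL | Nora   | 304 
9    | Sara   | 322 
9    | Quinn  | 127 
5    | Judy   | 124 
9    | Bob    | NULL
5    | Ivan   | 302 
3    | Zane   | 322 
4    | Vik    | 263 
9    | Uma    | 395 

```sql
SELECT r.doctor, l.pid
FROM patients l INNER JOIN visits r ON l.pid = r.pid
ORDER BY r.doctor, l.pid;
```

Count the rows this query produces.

INNER JOIN keeps only pairs where the ON condition holds.
Matching on l.pid = r.pid. A NULL in a compared column never satisfies the condition.
- l[0] pid=1 → no match; dropped.
- l[1] pid=NULL → no match; dropped.
- l[2] pid=4 → 1 match(es) in r → 1 row(s).
- l[3] pid=1 → no match; dropped.
- l[4] pid=5 → 2 match(es) in r → 2 row(s).
- l[5] pid=4 → 1 match(es) in r → 1 row(s).
- l[6] pid=5 → 2 match(es) in r → 2 row(s).
Total: 6 rows.

6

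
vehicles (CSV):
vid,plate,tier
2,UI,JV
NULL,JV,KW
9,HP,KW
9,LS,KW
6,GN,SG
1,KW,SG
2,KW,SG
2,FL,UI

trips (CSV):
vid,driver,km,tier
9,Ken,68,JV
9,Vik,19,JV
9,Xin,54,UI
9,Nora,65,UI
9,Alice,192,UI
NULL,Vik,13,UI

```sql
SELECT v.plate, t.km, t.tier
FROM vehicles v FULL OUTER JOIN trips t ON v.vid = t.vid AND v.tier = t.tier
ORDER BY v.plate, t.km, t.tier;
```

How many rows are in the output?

FULL OUTER JOIN keeps every row from both sides; unmatched rows get NULL for the other side's columns.
Matching on v.vid = t.vid AND v.tier = t.tier. A NULL in a compared column never satisfies the condition.
Matched pairs: 0; unmatched v rows kept: 8; unmatched t rows kept: 6.
Total: 0 matched + 14 padded = 14 rows.

14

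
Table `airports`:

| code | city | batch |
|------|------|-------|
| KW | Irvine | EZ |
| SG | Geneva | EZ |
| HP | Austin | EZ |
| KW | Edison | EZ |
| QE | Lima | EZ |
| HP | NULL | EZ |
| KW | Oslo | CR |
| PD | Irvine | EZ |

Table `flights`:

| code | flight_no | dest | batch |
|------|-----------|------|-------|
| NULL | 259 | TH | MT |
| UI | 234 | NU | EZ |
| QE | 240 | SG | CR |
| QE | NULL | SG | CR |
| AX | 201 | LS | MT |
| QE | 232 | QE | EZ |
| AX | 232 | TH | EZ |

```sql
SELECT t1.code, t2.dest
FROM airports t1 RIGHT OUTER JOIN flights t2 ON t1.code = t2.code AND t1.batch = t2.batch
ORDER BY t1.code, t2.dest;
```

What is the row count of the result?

7

RIGHT JOIN keeps every row from `flights`; unmatched rows get NULL for `airports`'s columns.
Matching on t1.code = t2.code AND t1.batch = t2.batch. A NULL in a compared column never satisfies the condition.
- t1 row (code=KW, batch=EZ): no match.
- t1 row (code=SG, batch=EZ): no match.
- t1 row (code=HP, batch=EZ): no match.
- t1 row (code=KW, batch=EZ): no match.
- t1 row (code=QE, batch=EZ): matches 1 t2 row(s) → 1 output row(s).
- t1 row (code=HP, batch=EZ): no match.
- t1 row (code=KW, batch=CR): no match.
- t1 row (code=PD, batch=EZ): no match.
- 6 row(s) from t2 found no t1 partner → padded with NULL.
Total: 1 matched + 6 padded = 7 rows.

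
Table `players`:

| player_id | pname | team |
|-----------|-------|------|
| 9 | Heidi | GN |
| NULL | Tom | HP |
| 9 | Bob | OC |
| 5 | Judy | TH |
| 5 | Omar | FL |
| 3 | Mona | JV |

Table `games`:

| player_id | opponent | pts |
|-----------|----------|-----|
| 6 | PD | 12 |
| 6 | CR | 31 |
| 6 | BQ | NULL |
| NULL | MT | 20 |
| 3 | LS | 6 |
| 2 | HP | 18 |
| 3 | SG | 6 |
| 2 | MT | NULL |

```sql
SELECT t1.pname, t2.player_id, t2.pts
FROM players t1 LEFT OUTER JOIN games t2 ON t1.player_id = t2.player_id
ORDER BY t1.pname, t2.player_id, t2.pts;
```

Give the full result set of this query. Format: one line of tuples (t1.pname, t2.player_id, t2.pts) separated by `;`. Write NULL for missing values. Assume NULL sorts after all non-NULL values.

LEFT JOIN keeps every row from `players`; unmatched rows get NULL for `games`'s columns.
Matching on t1.player_id = t2.player_id. A NULL in a compared column never satisfies the condition.
- t1 (player_id=9) has no partner → padded with NULL.
- t1 (player_id=NULL) has no partner → padded with NULL.
- t1 (player_id=9) has no partner → padded with NULL.
- t1 (player_id=5) has no partner → padded with NULL.
- t1 (player_id=5) has no partner → padded with NULL.
- t1 (player_id=3) pairs with 2 row(s) of t2.
After projecting and ordering:
t1.pname | t2.player_id | t2.pts
Bob | NULL | NULL
Heidi | NULL | NULL
Judy | NULL | NULL
Mona | 3 | 6
Mona | 3 | 6
Omar | NULL | NULL
Tom | NULL | NULL

(Bob, NULL, NULL); (Heidi, NULL, NULL); (Judy, NULL, NULL); (Mona, 3, 6); (Mona, 3, 6); (Omar, NULL, NULL); (Tom, NULL, NULL)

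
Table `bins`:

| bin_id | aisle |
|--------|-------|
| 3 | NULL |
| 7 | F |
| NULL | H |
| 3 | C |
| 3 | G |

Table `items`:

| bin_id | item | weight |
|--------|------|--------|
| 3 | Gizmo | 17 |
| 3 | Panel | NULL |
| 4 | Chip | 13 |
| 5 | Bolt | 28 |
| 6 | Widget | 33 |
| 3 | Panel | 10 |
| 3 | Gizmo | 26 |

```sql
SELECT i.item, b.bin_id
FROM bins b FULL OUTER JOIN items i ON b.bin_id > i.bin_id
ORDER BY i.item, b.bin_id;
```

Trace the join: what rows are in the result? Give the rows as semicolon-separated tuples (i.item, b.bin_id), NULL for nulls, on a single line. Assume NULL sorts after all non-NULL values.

(Bolt, 7); (Chip, 7); (Gizmo, 7); (Gizmo, 7); (Panel, 7); (Panel, 7); (Widget, 7); (NULL, 3); (NULL, 3); (NULL, 3); (NULL, NULL)

FULL OUTER JOIN keeps every row from both sides; unmatched rows get NULL for the other side's columns.
Matching on b.bin_id > i.bin_id. A NULL in a compared column never satisfies the condition.
Matched pairs: 7; unmatched b rows kept: 4; unmatched i rows kept: 0.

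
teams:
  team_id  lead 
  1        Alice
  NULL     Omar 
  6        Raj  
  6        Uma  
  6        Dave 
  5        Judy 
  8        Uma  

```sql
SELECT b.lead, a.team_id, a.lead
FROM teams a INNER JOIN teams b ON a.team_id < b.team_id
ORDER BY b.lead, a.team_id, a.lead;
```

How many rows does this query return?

12

INNER JOIN keeps only pairs where the ON condition holds.
Matching on a.team_id < b.team_id. A NULL in a compared column never satisfies the condition.
- a row (team_id=1): matches 5 b row(s) → 5 output row(s).
- a row (team_id=NULL): no match → dropped.
- a row (team_id=6): matches 1 b row(s) → 1 output row(s).
- a row (team_id=6): matches 1 b row(s) → 1 output row(s).
- a row (team_id=6): matches 1 b row(s) → 1 output row(s).
- a row (team_id=5): matches 4 b row(s) → 4 output row(s).
- a row (team_id=8): no match → dropped.
Total: 12 rows.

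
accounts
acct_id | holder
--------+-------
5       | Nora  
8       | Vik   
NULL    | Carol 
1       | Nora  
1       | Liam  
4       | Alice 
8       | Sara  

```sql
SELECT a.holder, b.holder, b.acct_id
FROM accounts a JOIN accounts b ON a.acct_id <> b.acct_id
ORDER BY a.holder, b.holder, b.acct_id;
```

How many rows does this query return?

26

INNER JOIN keeps only pairs where the ON condition holds.
Matching on a.acct_id <> b.acct_id. A NULL in a compared column never satisfies the condition.
- a row (acct_id=5): matches 5 b row(s) → 5 output row(s).
- a row (acct_id=8): matches 4 b row(s) → 4 output row(s).
- a row (acct_id=NULL): no match → dropped.
- a row (acct_id=1): matches 4 b row(s) → 4 output row(s).
- a row (acct_id=1): matches 4 b row(s) → 4 output row(s).
- a row (acct_id=4): matches 5 b row(s) → 5 output row(s).
- a row (acct_id=8): matches 4 b row(s) → 4 output row(s).
Total: 26 rows.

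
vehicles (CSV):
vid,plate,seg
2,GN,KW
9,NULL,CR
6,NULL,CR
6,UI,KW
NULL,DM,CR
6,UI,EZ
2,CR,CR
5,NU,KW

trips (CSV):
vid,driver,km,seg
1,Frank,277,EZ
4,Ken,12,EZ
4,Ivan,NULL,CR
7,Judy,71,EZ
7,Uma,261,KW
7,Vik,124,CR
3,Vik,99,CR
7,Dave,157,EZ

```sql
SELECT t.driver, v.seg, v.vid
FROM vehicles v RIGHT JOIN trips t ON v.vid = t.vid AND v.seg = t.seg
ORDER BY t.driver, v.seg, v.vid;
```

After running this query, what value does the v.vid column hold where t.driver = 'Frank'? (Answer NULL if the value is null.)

NULL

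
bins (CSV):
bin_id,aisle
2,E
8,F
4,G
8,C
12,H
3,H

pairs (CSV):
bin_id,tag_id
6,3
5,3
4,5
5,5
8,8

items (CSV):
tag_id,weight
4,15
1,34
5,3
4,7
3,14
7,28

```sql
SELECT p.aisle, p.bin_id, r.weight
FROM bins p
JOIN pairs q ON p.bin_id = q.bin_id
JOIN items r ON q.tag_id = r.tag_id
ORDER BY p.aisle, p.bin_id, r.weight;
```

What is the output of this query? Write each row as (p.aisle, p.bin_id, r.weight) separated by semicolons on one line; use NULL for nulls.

Evaluate left to right. First `bins p INNER JOIN pairs q` on bin_id: 3 row(s).
Then INNER JOIN `items r` on tag_id: keep only rows whose q.tag_id appears in r.

(G, 4, 3)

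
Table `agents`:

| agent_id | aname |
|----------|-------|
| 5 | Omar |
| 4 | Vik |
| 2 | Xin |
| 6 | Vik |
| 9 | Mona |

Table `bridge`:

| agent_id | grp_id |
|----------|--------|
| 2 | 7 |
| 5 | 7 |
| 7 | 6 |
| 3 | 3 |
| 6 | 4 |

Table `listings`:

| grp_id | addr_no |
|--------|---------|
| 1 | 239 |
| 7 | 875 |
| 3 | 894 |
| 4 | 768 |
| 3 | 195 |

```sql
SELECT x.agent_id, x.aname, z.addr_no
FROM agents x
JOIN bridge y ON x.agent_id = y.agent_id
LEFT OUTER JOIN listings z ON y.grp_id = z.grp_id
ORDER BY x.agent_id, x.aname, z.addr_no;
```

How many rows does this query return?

3

Joins associate left-to-right: agents INNER JOIN bridge on agent_id gives 3 intermediate row(s).
Then LEFT JOIN `listings z` on grp_id: each of those 3 rows is kept; rows whose y.grp_id has no match in z get NULL for z's columns.
Result: 3 row(s).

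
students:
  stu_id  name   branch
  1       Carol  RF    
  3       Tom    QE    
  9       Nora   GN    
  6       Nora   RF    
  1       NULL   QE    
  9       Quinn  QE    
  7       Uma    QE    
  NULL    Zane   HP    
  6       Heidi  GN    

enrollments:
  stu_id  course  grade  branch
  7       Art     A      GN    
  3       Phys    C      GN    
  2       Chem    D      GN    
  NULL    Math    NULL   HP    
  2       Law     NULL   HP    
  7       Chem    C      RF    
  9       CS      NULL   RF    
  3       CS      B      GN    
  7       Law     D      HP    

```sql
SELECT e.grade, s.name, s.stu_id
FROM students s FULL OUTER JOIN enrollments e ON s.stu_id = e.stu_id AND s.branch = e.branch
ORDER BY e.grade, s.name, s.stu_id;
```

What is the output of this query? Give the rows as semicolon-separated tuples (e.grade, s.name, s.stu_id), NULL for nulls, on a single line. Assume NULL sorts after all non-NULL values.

(A, NULL, NULL); (B, NULL, NULL); (C, NULL, NULL); (C, NULL, NULL); (D, NULL, NULL); (D, NULL, NULL); (NULL, Carol, 1); (NULL, Heidi, 6); (NULL, Nora, 6); (NULL, Nora, 9); (NULL, Quinn, 9); (NULL, Tom, 3); (NULL, Uma, 7); (NULL, Zane, NULL); (NULL, NULL, 1); (NULL, NULL, NULL); (NULL, NULL, NULL); (NULL, NULL, NULL)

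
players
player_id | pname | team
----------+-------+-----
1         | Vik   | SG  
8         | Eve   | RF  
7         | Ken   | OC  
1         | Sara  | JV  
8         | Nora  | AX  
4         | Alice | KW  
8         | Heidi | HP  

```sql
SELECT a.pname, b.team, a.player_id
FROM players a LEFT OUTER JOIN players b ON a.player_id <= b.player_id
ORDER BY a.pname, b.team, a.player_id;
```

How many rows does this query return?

32

LEFT JOIN keeps every row from `players a`; unmatched rows get NULL for `players b`'s columns.
Matching on a.player_id <= b.player_id.
Matched pairs: 32; unmatched a rows kept: 0.
Total: 32 rows.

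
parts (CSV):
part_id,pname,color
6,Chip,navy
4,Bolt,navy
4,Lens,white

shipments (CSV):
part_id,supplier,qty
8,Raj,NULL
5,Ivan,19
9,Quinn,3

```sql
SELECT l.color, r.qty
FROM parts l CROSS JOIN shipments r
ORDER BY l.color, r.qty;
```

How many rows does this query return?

CROSS JOIN pairs every row of `parts` with every row of `shipments`: 3 × 3 = 9 rows.

9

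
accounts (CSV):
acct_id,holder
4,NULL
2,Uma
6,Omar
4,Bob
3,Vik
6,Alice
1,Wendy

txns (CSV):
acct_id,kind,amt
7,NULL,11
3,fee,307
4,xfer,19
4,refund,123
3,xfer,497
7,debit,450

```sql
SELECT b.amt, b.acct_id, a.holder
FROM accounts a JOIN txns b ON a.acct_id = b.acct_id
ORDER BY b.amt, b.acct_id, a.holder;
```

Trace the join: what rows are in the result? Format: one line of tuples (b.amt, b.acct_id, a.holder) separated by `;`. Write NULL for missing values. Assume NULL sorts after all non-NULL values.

INNER JOIN keeps only pairs where the ON condition holds.
Matching on a.acct_id = b.acct_id.
- a (acct_id=4) pairs with 2 row(s) of b.
- a (acct_id=2) has no partner → excluded.
- a (acct_id=6) has no partner → excluded.
- a (acct_id=4) pairs with 2 row(s) of b.
- a (acct_id=3) pairs with 2 row(s) of b.
- a (acct_id=6) has no partner → excluded.
- a (acct_id=1) has no partner → excluded.
After projecting and ordering:
b.amt | b.acct_id | a.holder
19 | 4 | Bob
19 | 4 | NULL
123 | 4 | Bob
123 | 4 | NULL
307 | 3 | Vik
497 | 3 | Vik

(19, 4, Bob); (19, 4, NULL); (123, 4, Bob); (123, 4, NULL); (307, 3, Vik); (497, 3, Vik)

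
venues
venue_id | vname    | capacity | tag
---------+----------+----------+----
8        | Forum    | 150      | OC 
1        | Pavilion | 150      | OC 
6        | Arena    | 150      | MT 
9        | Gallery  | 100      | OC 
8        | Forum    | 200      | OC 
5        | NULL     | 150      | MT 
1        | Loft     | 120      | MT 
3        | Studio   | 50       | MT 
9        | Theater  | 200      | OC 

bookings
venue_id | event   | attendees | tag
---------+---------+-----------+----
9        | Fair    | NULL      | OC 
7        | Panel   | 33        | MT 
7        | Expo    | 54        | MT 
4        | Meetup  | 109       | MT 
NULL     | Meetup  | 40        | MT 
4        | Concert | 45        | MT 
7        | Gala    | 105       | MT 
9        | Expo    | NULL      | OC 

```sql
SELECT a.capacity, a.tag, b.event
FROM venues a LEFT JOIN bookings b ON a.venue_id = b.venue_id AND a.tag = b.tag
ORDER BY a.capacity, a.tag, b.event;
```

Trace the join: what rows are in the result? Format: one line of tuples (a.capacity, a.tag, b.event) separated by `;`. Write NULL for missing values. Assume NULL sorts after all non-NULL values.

LEFT JOIN keeps every row from `venues`; unmatched rows get NULL for `bookings`'s columns.
Matching on a.venue_id = b.venue_id AND a.tag = b.tag. A NULL in a compared column never satisfies the condition.
- a (venue_id=8, tag=OC) has no partner → padded with NULL.
- a (venue_id=1, tag=OC) has no partner → padded with NULL.
- a (venue_id=6, tag=MT) has no partner → padded with NULL.
- a (venue_id=9, tag=OC) pairs with 2 row(s) of b.
- a (venue_id=8, tag=OC) has no partner → padded with NULL.
- a (venue_id=5, tag=MT) has no partner → padded with NULL.
- a (venue_id=1, tag=MT) has no partner → padded with NULL.
- a (venue_id=3, tag=MT) has no partner → padded with NULL.
- a (venue_id=9, tag=OC) pairs with 2 row(s) of b.

(50, MT, NULL); (100, OC, Expo); (100, OC, Fair); (120, MT, NULL); (150, MT, NULL); (150, MT, NULL); (150, OC, NULL); (150, OC, NULL); (200, OC, Expo); (200, OC, Fair); (200, OC, NULL)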